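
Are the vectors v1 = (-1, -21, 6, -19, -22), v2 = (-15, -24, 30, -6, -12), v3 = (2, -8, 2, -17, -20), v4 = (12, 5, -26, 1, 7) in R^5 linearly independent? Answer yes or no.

Form the matrix with these vectors as rows and row reduce.
R2 ← R2 − (15)·R1: [0, 291, -60, 279, 318]
R3 ← R3 + (2)·R1: [0, -50, 14, -55, -64]
R4 ← R4 + (12)·R1: [0, -247, 46, -227, -257]
R3 ← R3 + (50/291)·R2: [0, 0, 358/97, -685/97, -908/97]
R4 ← R4 + (247/291)·R2: [0, 0, -478/97, 952/97, 1253/97]
R4 ← R4 + (239/179)·R3: [0, 0, 0, 69/179, 75/179]
4 nonzero rows, so the 4 vectors span a space of dimension 4.
Since 4 = 4, the vectors are linearly independent.

yes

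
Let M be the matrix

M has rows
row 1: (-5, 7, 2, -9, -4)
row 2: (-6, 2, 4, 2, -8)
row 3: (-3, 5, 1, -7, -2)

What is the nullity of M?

Row reduce to echelon form.
R2 ← R2 − (6/5)·R1: [0, -32/5, 8/5, 64/5, -16/5]
R3 ← R3 − (3/5)·R1: [0, 4/5, -1/5, -8/5, 2/5]
R3 ← R3 + (1/8)·R2: [0, 0, 0, 0, 0]
2 nonzero rows, so rank(M) = 2.
M has 5 columns; by rank–nullity, nullity = 5 − 2 = 3.

3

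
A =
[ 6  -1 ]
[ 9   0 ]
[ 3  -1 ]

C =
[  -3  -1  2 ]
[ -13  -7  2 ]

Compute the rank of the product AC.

First compute AC:
[[ -5,   1,  10],
 [-27,  -9,  18],
 [  4,   4,   4]]
Now row reduce the product.
R2 ← R2 − (27/5)·R1: [0, -72/5, -36]
R3 ← R3 + (4/5)·R1: [0, 24/5, 12]
R3 ← R3 + (1/3)·R2: [0, 0, 0]
2 nonzero rows, so rank(AC) = 2.

2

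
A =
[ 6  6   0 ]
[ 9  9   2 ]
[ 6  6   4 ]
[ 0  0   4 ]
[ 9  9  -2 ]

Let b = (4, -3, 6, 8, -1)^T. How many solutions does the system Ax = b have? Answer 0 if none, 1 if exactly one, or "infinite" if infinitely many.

0

Row reduce the augmented matrix [A | b].
R2 ← R2 − (3/2)·R1: [0, 0, 2, -9]
R3 ← R3 − R1: [0, 0, 4, 2]
R5 ← R5 − (3/2)·R1: [0, 0, -2, -7]
R3 ← R3 − (2)·R2: [0, 0, 0, 20]
R4 ← R4 − (2)·R2: [0, 0, 0, 26]
R5 ← R5 + R2: [0, 0, 0, -16]
R4 ← R4 − (13/10)·R3: [0, 0, 0, 0]
R5 ← R5 + (4/5)·R3: [0, 0, 0, 0]
The echelon form has 3 nonzero rows; the last pivot sits in the augmented column, so rank(A) = 2 but rank([A|b]) = 3.
Since the ranks differ, the system is inconsistent.
It has no solutions.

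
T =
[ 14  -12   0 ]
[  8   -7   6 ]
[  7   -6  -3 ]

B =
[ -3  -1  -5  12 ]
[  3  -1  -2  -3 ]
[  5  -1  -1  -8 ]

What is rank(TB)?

First compute TB:
[[-78,  -2, -46, 204],
 [-15,  -7, -32,  69],
 [-54,   2, -20, 126]]
Now row reduce the product.
R2 ← R2 − (5/26)·R1: [0, -86/13, -301/13, 387/13]
R3 ← R3 − (9/13)·R1: [0, 44/13, 154/13, -198/13]
R3 ← R3 + (22/43)·R2: [0, 0, 0, 0]
2 nonzero rows, so rank(TB) = 2.

2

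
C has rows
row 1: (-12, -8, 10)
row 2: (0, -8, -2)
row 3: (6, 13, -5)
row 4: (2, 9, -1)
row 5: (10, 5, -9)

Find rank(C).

3

Row reduce to echelon form.
R3 ← R3 + (1/2)·R1: [0, 9, 0]
R4 ← R4 + (1/6)·R1: [0, 23/3, 2/3]
R5 ← R5 + (5/6)·R1: [0, -5/3, -2/3]
R3 ← R3 + (9/8)·R2: [0, 0, -9/4]
R4 ← R4 + (23/24)·R2: [0, 0, -5/4]
R5 ← R5 − (5/24)·R2: [0, 0, -1/4]
R4 ← R4 − (5/9)·R3: [0, 0, 0]
R5 ← R5 − (1/9)·R3: [0, 0, 0]
Echelon form has 3 nonzero rows, so rank(C) = 3.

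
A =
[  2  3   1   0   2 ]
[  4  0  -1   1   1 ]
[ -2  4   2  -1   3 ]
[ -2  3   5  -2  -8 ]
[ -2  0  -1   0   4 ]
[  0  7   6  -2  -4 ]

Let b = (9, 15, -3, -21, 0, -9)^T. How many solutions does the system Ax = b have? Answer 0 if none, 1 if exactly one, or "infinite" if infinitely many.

Row reduce the augmented matrix [A | b].
R2 ← R2 − (2)·R1: [0, -6, -3, 1, -3, -3]
R3 ← R3 + R1: [0, 7, 3, -1, 5, 6]
R4 ← R4 + R1: [0, 6, 6, -2, -6, -12]
R5 ← R5 + R1: [0, 3, 0, 0, 6, 9]
R3 ← R3 + (7/6)·R2: [0, 0, -1/2, 1/6, 3/2, 5/2]
R4 ← R4 + R2: [0, 0, 3, -1, -9, -15]
R5 ← R5 + (1/2)·R2: [0, 0, -3/2, 1/2, 9/2, 15/2]
R6 ← R6 + (7/6)·R2: [0, 0, 5/2, -5/6, -15/2, -25/2]
R4 ← R4 + (6)·R3: [0, 0, 0, 0, 0, 0]
R5 ← R5 − (3)·R3: [0, 0, 0, 0, 0, 0]
R6 ← R6 + (5)·R3: [0, 0, 0, 0, 0, 0]
The echelon form has 3 nonzero rows, and every pivot lies in the first 5 columns, so rank(A) = rank([A|b]) = 3.
The system is consistent.
rank = 3 < 5 unknowns, so there are infinitely many solutions.

infinite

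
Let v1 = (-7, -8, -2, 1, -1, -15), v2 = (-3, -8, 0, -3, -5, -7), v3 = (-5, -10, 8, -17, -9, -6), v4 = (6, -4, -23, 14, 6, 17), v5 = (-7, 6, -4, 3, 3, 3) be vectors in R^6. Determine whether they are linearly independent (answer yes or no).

yes

Form the matrix with these vectors as rows and row reduce.
R2 ← R2 − (3/7)·R1: [0, -32/7, 6/7, -24/7, -32/7, -4/7]
R3 ← R3 − (5/7)·R1: [0, -30/7, 66/7, -124/7, -58/7, 33/7]
R4 ← R4 + (6/7)·R1: [0, -76/7, -173/7, 104/7, 36/7, 29/7]
R5 ← R5 − R1: [0, 14, -2, 2, 4, 18]
R3 ← R3 − (15/16)·R2: [0, 0, 69/8, -29/2, -4, 21/4]
R4 ← R4 − (19/8)·R2: [0, 0, -107/4, 23, 16, 11/2]
R5 ← R5 + (49/16)·R2: [0, 0, 5/8, -17/2, -10, 65/4]
R4 ← R4 + (214/69)·R3: [0, 0, 0, -1516/69, 248/69, 501/23]
R5 ← R5 − (5/69)·R3: [0, 0, 0, -514/69, -670/69, 365/23]
R5 ← R5 − (257/758)·R4: [0, 0, 0, 0, -4142/379, 6431/758]
5 nonzero rows, so the 5 vectors span a space of dimension 5.
Since 5 = 5, the vectors are linearly independent.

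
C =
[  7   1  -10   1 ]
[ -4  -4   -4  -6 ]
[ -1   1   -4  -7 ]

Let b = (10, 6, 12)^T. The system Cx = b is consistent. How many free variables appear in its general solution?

1

Row reduce the augmented matrix [C | b].
R2 ← R2 + (4/7)·R1: [0, -24/7, -68/7, -38/7, 82/7]
R3 ← R3 + (1/7)·R1: [0, 8/7, -38/7, -48/7, 94/7]
R3 ← R3 + (1/3)·R2: [0, 0, -26/3, -26/3, 52/3]
The echelon form has 3 nonzero rows, and every pivot lies in the first 4 columns, so rank(C) = rank([C|b]) = 3.
The system is consistent.
Free variables = (unknowns) − (rank) = 4 − 3 = 1.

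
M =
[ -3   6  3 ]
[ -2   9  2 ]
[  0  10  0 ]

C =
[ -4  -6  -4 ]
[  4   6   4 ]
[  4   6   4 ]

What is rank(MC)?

1

First compute MC:
[[ 48,  72,  48],
 [ 52,  78,  52],
 [ 40,  60,  40]]
Now row reduce the product.
R2 ← R2 − (13/12)·R1: [0, 0, 0]
R3 ← R3 − (5/6)·R1: [0, 0, 0]
1 nonzero row, so rank(MC) = 1.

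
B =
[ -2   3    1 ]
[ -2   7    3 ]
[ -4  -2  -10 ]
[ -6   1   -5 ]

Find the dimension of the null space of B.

Row reduce to echelon form.
R2 ← R2 − R1: [0, 4, 2]
R3 ← R3 − (2)·R1: [0, -8, -12]
R4 ← R4 − (3)·R1: [0, -8, -8]
R3 ← R3 + (2)·R2: [0, 0, -8]
R4 ← R4 + (2)·R2: [0, 0, -4]
R4 ← R4 − (1/2)·R3: [0, 0, 0]
3 nonzero rows, so rank(B) = 3.
B has 3 columns; by rank–nullity, nullity = 3 − 3 = 0.

0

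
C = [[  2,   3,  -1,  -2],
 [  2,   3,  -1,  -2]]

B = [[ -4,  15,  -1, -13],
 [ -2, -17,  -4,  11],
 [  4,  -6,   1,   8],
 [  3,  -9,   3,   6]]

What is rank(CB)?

1

First compute CB:
[[-24,   3, -21, -13],
 [-24,   3, -21, -13]]
Now row reduce the product.
R2 ← R2 − R1: [0, 0, 0, 0]
1 nonzero row, so rank(CB) = 1.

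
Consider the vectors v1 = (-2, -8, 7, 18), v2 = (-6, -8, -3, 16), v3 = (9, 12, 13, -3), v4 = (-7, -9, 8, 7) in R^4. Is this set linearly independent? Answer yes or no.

Form the matrix with these vectors as rows and row reduce.
R2 ← R2 − (3)·R1: [0, 16, -24, -38]
R3 ← R3 + (9/2)·R1: [0, -24, 89/2, 78]
R4 ← R4 − (7/2)·R1: [0, 19, -33/2, -56]
R3 ← R3 + (3/2)·R2: [0, 0, 17/2, 21]
R4 ← R4 − (19/16)·R2: [0, 0, 12, -87/8]
R4 ← R4 − (24/17)·R3: [0, 0, 0, -5511/136]
4 nonzero rows, so the 4 vectors span a space of dimension 4.
Since 4 = 4, the vectors are linearly independent.

yes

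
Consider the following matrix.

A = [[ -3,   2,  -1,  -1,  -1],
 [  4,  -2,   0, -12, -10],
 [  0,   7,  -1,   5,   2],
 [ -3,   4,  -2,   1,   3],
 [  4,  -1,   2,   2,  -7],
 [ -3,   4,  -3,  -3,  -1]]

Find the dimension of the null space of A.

Row reduce to echelon form.
R2 ← R2 + (4/3)·R1: [0, 2/3, -4/3, -40/3, -34/3]
R4 ← R4 − R1: [0, 2, -1, 2, 4]
R5 ← R5 + (4/3)·R1: [0, 5/3, 2/3, 2/3, -25/3]
R6 ← R6 − R1: [0, 2, -2, -2, 0]
R3 ← R3 − (21/2)·R2: [0, 0, 13, 145, 121]
R4 ← R4 − (3)·R2: [0, 0, 3, 42, 38]
R5 ← R5 − (5/2)·R2: [0, 0, 4, 34, 20]
R6 ← R6 − (3)·R2: [0, 0, 2, 38, 34]
R4 ← R4 − (3/13)·R3: [0, 0, 0, 111/13, 131/13]
R5 ← R5 − (4/13)·R3: [0, 0, 0, -138/13, -224/13]
R6 ← R6 − (2/13)·R3: [0, 0, 0, 204/13, 200/13]
R5 ← R5 + (46/37)·R4: [0, 0, 0, 0, -174/37]
R6 ← R6 − (68/37)·R4: [0, 0, 0, 0, -116/37]
R6 ← R6 − (2/3)·R5: [0, 0, 0, 0, 0]
5 nonzero rows, so rank(A) = 5.
A has 5 columns; by rank–nullity, nullity = 5 − 5 = 0.

0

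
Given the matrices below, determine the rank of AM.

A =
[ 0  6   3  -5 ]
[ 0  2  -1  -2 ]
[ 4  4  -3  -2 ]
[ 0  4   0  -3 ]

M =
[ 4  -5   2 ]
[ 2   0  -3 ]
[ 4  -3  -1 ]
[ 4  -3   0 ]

First compute AM:
[[  4,   6, -21],
 [ -8,   9,  -5],
 [  4,  -5,  -1],
 [ -4,   9, -12]]
Now row reduce the product.
R2 ← R2 + (2)·R1: [0, 21, -47]
R3 ← R3 − R1: [0, -11, 20]
R4 ← R4 + R1: [0, 15, -33]
R3 ← R3 + (11/21)·R2: [0, 0, -97/21]
R4 ← R4 − (5/7)·R2: [0, 0, 4/7]
R4 ← R4 + (12/97)·R3: [0, 0, 0]
3 nonzero rows, so rank(AM) = 3.

3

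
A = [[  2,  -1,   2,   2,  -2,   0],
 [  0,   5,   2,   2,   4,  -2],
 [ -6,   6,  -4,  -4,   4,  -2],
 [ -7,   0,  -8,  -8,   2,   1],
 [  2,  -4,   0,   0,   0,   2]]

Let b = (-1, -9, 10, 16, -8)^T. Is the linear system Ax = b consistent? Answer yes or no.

yes

Row reduce the augmented matrix [A | b].
R3 ← R3 + (3)·R1: [0, 3, 2, 2, -2, -2, 7]
R4 ← R4 + (7/2)·R1: [0, -7/2, -1, -1, -5, 1, 25/2]
R5 ← R5 − R1: [0, -3, -2, -2, 2, 2, -7]
R3 ← R3 − (3/5)·R2: [0, 0, 4/5, 4/5, -22/5, -4/5, 62/5]
R4 ← R4 + (7/10)·R2: [0, 0, 2/5, 2/5, -11/5, -2/5, 31/5]
R5 ← R5 + (3/5)·R2: [0, 0, -4/5, -4/5, 22/5, 4/5, -62/5]
R4 ← R4 − (1/2)·R3: [0, 0, 0, 0, 0, 0, 0]
R5 ← R5 + R3: [0, 0, 0, 0, 0, 0, 0]
The echelon form has 3 nonzero rows, and every pivot lies in the first 6 columns, so rank(A) = rank([A|b]) = 3.
The system is consistent.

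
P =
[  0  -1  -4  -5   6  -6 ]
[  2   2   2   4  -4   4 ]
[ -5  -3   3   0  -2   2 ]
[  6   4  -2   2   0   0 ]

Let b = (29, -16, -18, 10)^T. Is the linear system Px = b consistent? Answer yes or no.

Row reduce the augmented matrix [P | b].
Swap R1 ↔ R2
R3 ← R3 + (5/2)·R1: [0, 2, 8, 10, -12, 12, -58]
R4 ← R4 − (3)·R1: [0, -2, -8, -10, 12, -12, 58]
R3 ← R3 + (2)·R2: [0, 0, 0, 0, 0, 0, 0]
R4 ← R4 − (2)·R2: [0, 0, 0, 0, 0, 0, 0]
The echelon form has 2 nonzero rows, and every pivot lies in the first 6 columns, so rank(P) = rank([P|b]) = 2.
The system is consistent.

yes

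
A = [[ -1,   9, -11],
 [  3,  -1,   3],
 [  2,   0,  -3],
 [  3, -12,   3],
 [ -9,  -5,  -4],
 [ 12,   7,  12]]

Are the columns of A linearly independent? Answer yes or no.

Row reduce A to echelon form.
R2 ← R2 + (3)·R1: [0, 26, -30]
R3 ← R3 + (2)·R1: [0, 18, -25]
R4 ← R4 + (3)·R1: [0, 15, -30]
R5 ← R5 − (9)·R1: [0, -86, 95]
R6 ← R6 + (12)·R1: [0, 115, -120]
R3 ← R3 − (9/13)·R2: [0, 0, -55/13]
R4 ← R4 − (15/26)·R2: [0, 0, -165/13]
R5 ← R5 + (43/13)·R2: [0, 0, -55/13]
R6 ← R6 − (115/26)·R2: [0, 0, 165/13]
R4 ← R4 − (3)·R3: [0, 0, 0]
R5 ← R5 − R3: [0, 0, 0]
R6 ← R6 + (3)·R3: [0, 0, 0]
3 pivots among 3 columns.
Every column is a pivot column, so the columns are linearly independent.

yes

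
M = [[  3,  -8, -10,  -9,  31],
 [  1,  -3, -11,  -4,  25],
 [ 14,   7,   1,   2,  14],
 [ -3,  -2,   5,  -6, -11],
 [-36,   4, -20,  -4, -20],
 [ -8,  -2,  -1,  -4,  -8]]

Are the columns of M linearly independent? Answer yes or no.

Row reduce M to echelon form.
R2 ← R2 − (1/3)·R1: [0, -1/3, -23/3, -1, 44/3]
R3 ← R3 − (14/3)·R1: [0, 133/3, 143/3, 44, -392/3]
R4 ← R4 + R1: [0, -10, -5, -15, 20]
R5 ← R5 + (12)·R1: [0, -92, -140, -112, 352]
R6 ← R6 + (8/3)·R1: [0, -70/3, -83/3, -28, 224/3]
R3 ← R3 + (133)·R2: [0, 0, -972, -89, 1820]
R4 ← R4 − (30)·R2: [0, 0, 225, 15, -420]
R5 ← R5 − (276)·R2: [0, 0, 1976, 164, -3696]
R6 ← R6 − (70)·R2: [0, 0, 509, 42, -952]
R4 ← R4 + (25/108)·R3: [0, 0, 0, -605/108, 35/27]
R5 ← R5 + (494/243)·R3: [0, 0, 0, -4114/243, 952/243]
R6 ← R6 + (509/972)·R3: [0, 0, 0, -4477/972, 259/243]
R5 ← R5 − (136/45)·R4: [0, 0, 0, 0, 0]
R6 ← R6 − (37/45)·R4: [0, 0, 0, 0, 0]
4 pivots among 5 columns.
Only 4 < 5 pivot columns, so the columns are linearly dependent.

no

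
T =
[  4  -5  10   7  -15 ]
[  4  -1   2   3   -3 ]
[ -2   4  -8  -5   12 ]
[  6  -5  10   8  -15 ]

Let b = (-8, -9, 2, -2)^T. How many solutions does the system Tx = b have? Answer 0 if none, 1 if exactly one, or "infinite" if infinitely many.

0

Row reduce the augmented matrix [T | b].
R2 ← R2 − R1: [0, 4, -8, -4, 12, -1]
R3 ← R3 + (1/2)·R1: [0, 3/2, -3, -3/2, 9/2, -2]
R4 ← R4 − (3/2)·R1: [0, 5/2, -5, -5/2, 15/2, 10]
R3 ← R3 − (3/8)·R2: [0, 0, 0, 0, 0, -13/8]
R4 ← R4 − (5/8)·R2: [0, 0, 0, 0, 0, 85/8]
R4 ← R4 + (85/13)·R3: [0, 0, 0, 0, 0, 0]
The echelon form has 3 nonzero rows; the last pivot sits in the augmented column, so rank(T) = 2 but rank([T|b]) = 3.
Since the ranks differ, the system is inconsistent.
It has no solutions.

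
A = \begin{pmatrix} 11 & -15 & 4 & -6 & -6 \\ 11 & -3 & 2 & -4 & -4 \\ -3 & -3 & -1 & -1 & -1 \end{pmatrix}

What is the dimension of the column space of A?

Row reduce to echelon form.
R2 ← R2 − R1: [0, 12, -2, 2, 2]
R3 ← R3 + (3/11)·R1: [0, -78/11, 1/11, -29/11, -29/11]
R3 ← R3 + (13/22)·R2: [0, 0, -12/11, -16/11, -16/11]
Echelon form has 3 nonzero rows, so rank(A) = 3.
The column space has dimension equal to the rank: 3.

3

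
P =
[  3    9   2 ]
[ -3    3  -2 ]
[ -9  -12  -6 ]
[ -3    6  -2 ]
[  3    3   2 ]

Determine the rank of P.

2

Row reduce to echelon form.
R2 ← R2 + R1: [0, 12, 0]
R3 ← R3 + (3)·R1: [0, 15, 0]
R4 ← R4 + R1: [0, 15, 0]
R5 ← R5 − R1: [0, -6, 0]
R3 ← R3 − (5/4)·R2: [0, 0, 0]
R4 ← R4 − (5/4)·R2: [0, 0, 0]
R5 ← R5 + (1/2)·R2: [0, 0, 0]
Echelon form has 2 nonzero rows, so rank(P) = 2.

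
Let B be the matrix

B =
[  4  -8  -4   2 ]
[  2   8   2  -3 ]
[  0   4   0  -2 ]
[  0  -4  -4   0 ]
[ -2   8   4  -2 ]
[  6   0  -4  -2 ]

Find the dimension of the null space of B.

1

Row reduce to echelon form.
R2 ← R2 − (1/2)·R1: [0, 12, 4, -4]
R5 ← R5 + (1/2)·R1: [0, 4, 2, -1]
R6 ← R6 − (3/2)·R1: [0, 12, 2, -5]
R3 ← R3 − (1/3)·R2: [0, 0, -4/3, -2/3]
R4 ← R4 + (1/3)·R2: [0, 0, -8/3, -4/3]
R5 ← R5 − (1/3)·R2: [0, 0, 2/3, 1/3]
R6 ← R6 − R2: [0, 0, -2, -1]
R4 ← R4 − (2)·R3: [0, 0, 0, 0]
R5 ← R5 + (1/2)·R3: [0, 0, 0, 0]
R6 ← R6 − (3/2)·R3: [0, 0, 0, 0]
3 nonzero rows, so rank(B) = 3.
B has 4 columns; by rank–nullity, nullity = 4 − 3 = 1.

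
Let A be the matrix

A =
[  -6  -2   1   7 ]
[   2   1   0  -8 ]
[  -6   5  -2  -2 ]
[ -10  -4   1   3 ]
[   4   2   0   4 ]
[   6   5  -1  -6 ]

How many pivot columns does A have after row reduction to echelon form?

4

Row reduce to echelon form.
R2 ← R2 + (1/3)·R1: [0, 1/3, 1/3, -17/3]
R3 ← R3 − R1: [0, 7, -3, -9]
R4 ← R4 − (5/3)·R1: [0, -2/3, -2/3, -26/3]
R5 ← R5 + (2/3)·R1: [0, 2/3, 2/3, 26/3]
R6 ← R6 + R1: [0, 3, 0, 1]
R3 ← R3 − (21)·R2: [0, 0, -10, 110]
R4 ← R4 + (2)·R2: [0, 0, 0, -20]
R5 ← R5 − (2)·R2: [0, 0, 0, 20]
R6 ← R6 − (9)·R2: [0, 0, -3, 52]
R6 ← R6 − (3/10)·R3: [0, 0, 0, 19]
R5 ← R5 + R4: [0, 0, 0, 0]
R6 ← R6 + (19/20)·R4: [0, 0, 0, 0]
Echelon form has 4 nonzero rows, so rank(A) = 4.
Each nonzero row contributes one pivot column: 4 pivot columns.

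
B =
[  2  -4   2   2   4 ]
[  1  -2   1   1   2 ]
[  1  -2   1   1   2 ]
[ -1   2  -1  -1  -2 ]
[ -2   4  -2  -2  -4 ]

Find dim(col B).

1

Row reduce to echelon form.
R2 ← R2 − (1/2)·R1: [0, 0, 0, 0, 0]
R3 ← R3 − (1/2)·R1: [0, 0, 0, 0, 0]
R4 ← R4 + (1/2)·R1: [0, 0, 0, 0, 0]
R5 ← R5 + R1: [0, 0, 0, 0, 0]
Echelon form has 1 nonzero row, so rank(B) = 1.
The column space has dimension equal to the rank: 1.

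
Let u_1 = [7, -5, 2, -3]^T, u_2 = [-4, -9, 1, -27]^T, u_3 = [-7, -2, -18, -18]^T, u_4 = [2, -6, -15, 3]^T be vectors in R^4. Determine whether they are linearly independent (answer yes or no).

yes

Form the matrix with these vectors as rows and row reduce.
R2 ← R2 + (4/7)·R1: [0, -83/7, 15/7, -201/7]
R3 ← R3 + R1: [0, -7, -16, -21]
R4 ← R4 − (2/7)·R1: [0, -32/7, -109/7, 27/7]
R3 ← R3 − (49/83)·R2: [0, 0, -1433/83, -336/83]
R4 ← R4 − (32/83)·R2: [0, 0, -1361/83, 1239/83]
R4 ← R4 − (1361/1433)·R3: [0, 0, 0, 26901/1433]
4 nonzero rows, so the 4 vectors span a space of dimension 4.
Since 4 = 4, the vectors are linearly independent.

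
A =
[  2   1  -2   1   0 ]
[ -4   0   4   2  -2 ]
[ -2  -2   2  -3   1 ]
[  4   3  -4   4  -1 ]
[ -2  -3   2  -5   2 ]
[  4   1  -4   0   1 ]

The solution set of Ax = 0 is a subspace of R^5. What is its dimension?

3

Row reduce to echelon form.
R2 ← R2 + (2)·R1: [0, 2, 0, 4, -2]
R3 ← R3 + R1: [0, -1, 0, -2, 1]
R4 ← R4 − (2)·R1: [0, 1, 0, 2, -1]
R5 ← R5 + R1: [0, -2, 0, -4, 2]
R6 ← R6 − (2)·R1: [0, -1, 0, -2, 1]
R3 ← R3 + (1/2)·R2: [0, 0, 0, 0, 0]
R4 ← R4 − (1/2)·R2: [0, 0, 0, 0, 0]
R5 ← R5 + R2: [0, 0, 0, 0, 0]
R6 ← R6 + (1/2)·R2: [0, 0, 0, 0, 0]
2 nonzero rows, so rank(A) = 2.
A has 5 columns; by rank–nullity, nullity = 5 − 2 = 3.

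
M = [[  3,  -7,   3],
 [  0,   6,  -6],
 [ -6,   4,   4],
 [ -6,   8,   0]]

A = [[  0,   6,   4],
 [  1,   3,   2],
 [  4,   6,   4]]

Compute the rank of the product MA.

First compute MA:
[[  5,  15,  10],
 [-18, -18, -12],
 [ 20,   0,   0],
 [  8, -12,  -8]]
Now row reduce the product.
R2 ← R2 + (18/5)·R1: [0, 36, 24]
R3 ← R3 − (4)·R1: [0, -60, -40]
R4 ← R4 − (8/5)·R1: [0, -36, -24]
R3 ← R3 + (5/3)·R2: [0, 0, 0]
R4 ← R4 + R2: [0, 0, 0]
2 nonzero rows, so rank(MA) = 2.

2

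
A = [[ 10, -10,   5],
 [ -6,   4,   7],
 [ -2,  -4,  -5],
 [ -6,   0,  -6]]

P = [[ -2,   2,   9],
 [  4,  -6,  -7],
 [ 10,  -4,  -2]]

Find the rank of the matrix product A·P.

3

First compute AP:
[[-10,  60, 150],
 [ 98, -64, -96],
 [-62,  40,  20],
 [-48,  12, -42]]
Now row reduce the product.
R2 ← R2 + (49/5)·R1: [0, 524, 1374]
R3 ← R3 − (31/5)·R1: [0, -332, -910]
R4 ← R4 − (24/5)·R1: [0, -276, -762]
R3 ← R3 + (83/131)·R2: [0, 0, -5168/131]
R4 ← R4 + (69/131)·R2: [0, 0, -5016/131]
R4 ← R4 − (33/34)·R3: [0, 0, 0]
3 nonzero rows, so rank(AP) = 3.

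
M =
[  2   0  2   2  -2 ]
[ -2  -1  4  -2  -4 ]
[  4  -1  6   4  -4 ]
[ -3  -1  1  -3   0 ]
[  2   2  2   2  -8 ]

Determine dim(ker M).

Row reduce to echelon form.
R2 ← R2 + R1: [0, -1, 6, 0, -6]
R3 ← R3 − (2)·R1: [0, -1, 2, 0, 0]
R4 ← R4 + (3/2)·R1: [0, -1, 4, 0, -3]
R5 ← R5 − R1: [0, 2, 0, 0, -6]
R3 ← R3 − R2: [0, 0, -4, 0, 6]
R4 ← R4 − R2: [0, 0, -2, 0, 3]
R5 ← R5 + (2)·R2: [0, 0, 12, 0, -18]
R4 ← R4 − (1/2)·R3: [0, 0, 0, 0, 0]
R5 ← R5 + (3)·R3: [0, 0, 0, 0, 0]
3 nonzero rows, so rank(M) = 3.
M has 5 columns; by rank–nullity, nullity = 5 − 3 = 2.

2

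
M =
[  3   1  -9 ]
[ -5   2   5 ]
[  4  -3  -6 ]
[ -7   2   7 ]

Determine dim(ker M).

0

Row reduce to echelon form.
R2 ← R2 + (5/3)·R1: [0, 11/3, -10]
R3 ← R3 − (4/3)·R1: [0, -13/3, 6]
R4 ← R4 + (7/3)·R1: [0, 13/3, -14]
R3 ← R3 + (13/11)·R2: [0, 0, -64/11]
R4 ← R4 − (13/11)·R2: [0, 0, -24/11]
R4 ← R4 − (3/8)·R3: [0, 0, 0]
3 nonzero rows, so rank(M) = 3.
M has 3 columns; by rank–nullity, nullity = 3 − 3 = 0.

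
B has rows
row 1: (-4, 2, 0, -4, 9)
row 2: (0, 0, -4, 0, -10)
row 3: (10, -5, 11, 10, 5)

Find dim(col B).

2

Row reduce to echelon form.
R3 ← R3 + (5/2)·R1: [0, 0, 11, 0, 55/2]
R3 ← R3 + (11/4)·R2: [0, 0, 0, 0, 0]
Echelon form has 2 nonzero rows, so rank(B) = 2.
The column space has dimension equal to the rank: 2.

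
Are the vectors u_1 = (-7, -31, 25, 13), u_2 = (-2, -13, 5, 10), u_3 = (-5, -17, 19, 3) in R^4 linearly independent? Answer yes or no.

Form the matrix with these vectors as rows and row reduce.
R2 ← R2 − (2/7)·R1: [0, -29/7, -15/7, 44/7]
R3 ← R3 − (5/7)·R1: [0, 36/7, 8/7, -44/7]
R3 ← R3 + (36/29)·R2: [0, 0, -44/29, 44/29]
3 nonzero rows, so the 3 vectors span a space of dimension 3.
Since 3 = 3, the vectors are linearly independent.

yes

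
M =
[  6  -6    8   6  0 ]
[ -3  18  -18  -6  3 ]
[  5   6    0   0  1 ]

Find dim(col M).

Row reduce to echelon form.
R2 ← R2 + (1/2)·R1: [0, 15, -14, -3, 3]
R3 ← R3 − (5/6)·R1: [0, 11, -20/3, -5, 1]
R3 ← R3 − (11/15)·R2: [0, 0, 18/5, -14/5, -6/5]
Echelon form has 3 nonzero rows, so rank(M) = 3.
The column space has dimension equal to the rank: 3.

3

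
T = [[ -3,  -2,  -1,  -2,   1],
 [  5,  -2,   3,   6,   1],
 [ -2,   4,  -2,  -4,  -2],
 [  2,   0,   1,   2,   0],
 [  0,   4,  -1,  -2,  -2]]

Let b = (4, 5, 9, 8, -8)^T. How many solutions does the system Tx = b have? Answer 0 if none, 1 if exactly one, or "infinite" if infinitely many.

0

Row reduce the augmented matrix [T | b].
R2 ← R2 + (5/3)·R1: [0, -16/3, 4/3, 8/3, 8/3, 35/3]
R3 ← R3 − (2/3)·R1: [0, 16/3, -4/3, -8/3, -8/3, 19/3]
R4 ← R4 + (2/3)·R1: [0, -4/3, 1/3, 2/3, 2/3, 32/3]
R3 ← R3 + R2: [0, 0, 0, 0, 0, 18]
R4 ← R4 − (1/4)·R2: [0, 0, 0, 0, 0, 31/4]
R5 ← R5 + (3/4)·R2: [0, 0, 0, 0, 0, 3/4]
R4 ← R4 − (31/72)·R3: [0, 0, 0, 0, 0, 0]
R5 ← R5 − (1/24)·R3: [0, 0, 0, 0, 0, 0]
The echelon form has 3 nonzero rows; the last pivot sits in the augmented column, so rank(T) = 2 but rank([T|b]) = 3.
Since the ranks differ, the system is inconsistent.
It has no solutions.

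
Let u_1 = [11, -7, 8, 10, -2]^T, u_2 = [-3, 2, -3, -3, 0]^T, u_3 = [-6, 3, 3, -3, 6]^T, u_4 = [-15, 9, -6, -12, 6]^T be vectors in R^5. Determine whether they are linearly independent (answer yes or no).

no

Form the matrix with these vectors as rows and row reduce.
R2 ← R2 + (3/11)·R1: [0, 1/11, -9/11, -3/11, -6/11]
R3 ← R3 + (6/11)·R1: [0, -9/11, 81/11, 27/11, 54/11]
R4 ← R4 + (15/11)·R1: [0, -6/11, 54/11, 18/11, 36/11]
R3 ← R3 + (9)·R2: [0, 0, 0, 0, 0]
R4 ← R4 + (6)·R2: [0, 0, 0, 0, 0]
2 nonzero rows, so the 4 vectors span a space of dimension 2.
Since 2 < 4, the vectors are linearly dependent.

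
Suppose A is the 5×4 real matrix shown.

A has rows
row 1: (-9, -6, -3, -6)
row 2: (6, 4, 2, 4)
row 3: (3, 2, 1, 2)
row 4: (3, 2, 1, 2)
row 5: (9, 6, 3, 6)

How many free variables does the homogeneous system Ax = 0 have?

Row reduce to echelon form.
R2 ← R2 + (2/3)·R1: [0, 0, 0, 0]
R3 ← R3 + (1/3)·R1: [0, 0, 0, 0]
R4 ← R4 + (1/3)·R1: [0, 0, 0, 0]
R5 ← R5 + R1: [0, 0, 0, 0]
1 nonzero row, so rank(A) = 1.
A has 4 columns; by rank–nullity, nullity = 4 − 1 = 3.

3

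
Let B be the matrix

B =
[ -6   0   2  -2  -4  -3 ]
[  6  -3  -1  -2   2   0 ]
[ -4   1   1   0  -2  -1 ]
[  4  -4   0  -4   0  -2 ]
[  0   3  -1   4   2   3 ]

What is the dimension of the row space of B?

Row reduce to echelon form.
R2 ← R2 + R1: [0, -3, 1, -4, -2, -3]
R3 ← R3 − (2/3)·R1: [0, 1, -1/3, 4/3, 2/3, 1]
R4 ← R4 + (2/3)·R1: [0, -4, 4/3, -16/3, -8/3, -4]
R3 ← R3 + (1/3)·R2: [0, 0, 0, 0, 0, 0]
R4 ← R4 − (4/3)·R2: [0, 0, 0, 0, 0, 0]
R5 ← R5 + R2: [0, 0, 0, 0, 0, 0]
Echelon form has 2 nonzero rows, so rank(B) = 2.
The row space has dimension equal to the rank: 2.

2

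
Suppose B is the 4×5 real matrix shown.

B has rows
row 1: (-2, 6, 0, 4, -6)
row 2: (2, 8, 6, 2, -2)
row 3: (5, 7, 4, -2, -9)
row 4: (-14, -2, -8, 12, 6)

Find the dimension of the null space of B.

Row reduce to echelon form.
R2 ← R2 + R1: [0, 14, 6, 6, -8]
R3 ← R3 + (5/2)·R1: [0, 22, 4, 8, -24]
R4 ← R4 − (7)·R1: [0, -44, -8, -16, 48]
R3 ← R3 − (11/7)·R2: [0, 0, -38/7, -10/7, -80/7]
R4 ← R4 + (22/7)·R2: [0, 0, 76/7, 20/7, 160/7]
R4 ← R4 + (2)·R3: [0, 0, 0, 0, 0]
3 nonzero rows, so rank(B) = 3.
B has 5 columns; by rank–nullity, nullity = 5 − 3 = 2.

2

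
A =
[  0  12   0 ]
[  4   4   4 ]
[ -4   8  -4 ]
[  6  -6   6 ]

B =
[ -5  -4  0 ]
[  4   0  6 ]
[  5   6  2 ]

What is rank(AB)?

2

First compute AB:
[[ 48,   0,  72],
 [ 16,   8,  32],
 [ 32,  -8,  40],
 [-24,  12, -24]]
Now row reduce the product.
R2 ← R2 − (1/3)·R1: [0, 8, 8]
R3 ← R3 − (2/3)·R1: [0, -8, -8]
R4 ← R4 + (1/2)·R1: [0, 12, 12]
R3 ← R3 + R2: [0, 0, 0]
R4 ← R4 − (3/2)·R2: [0, 0, 0]
2 nonzero rows, so rank(AB) = 2.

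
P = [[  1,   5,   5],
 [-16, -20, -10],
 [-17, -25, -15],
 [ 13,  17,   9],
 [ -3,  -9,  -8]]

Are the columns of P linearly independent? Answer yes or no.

no

Row reduce P to echelon form.
R2 ← R2 + (16)·R1: [0, 60, 70]
R3 ← R3 + (17)·R1: [0, 60, 70]
R4 ← R4 − (13)·R1: [0, -48, -56]
R5 ← R5 + (3)·R1: [0, 6, 7]
R3 ← R3 − R2: [0, 0, 0]
R4 ← R4 + (4/5)·R2: [0, 0, 0]
R5 ← R5 − (1/10)·R2: [0, 0, 0]
2 pivots among 3 columns.
Only 2 < 3 pivot columns, so the columns are linearly dependent.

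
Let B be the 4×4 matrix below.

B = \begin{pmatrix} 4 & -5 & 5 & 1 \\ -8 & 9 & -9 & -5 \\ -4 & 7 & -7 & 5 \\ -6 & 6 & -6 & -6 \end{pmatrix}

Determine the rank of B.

2

Row reduce to echelon form.
R2 ← R2 + (2)·R1: [0, -1, 1, -3]
R3 ← R3 + R1: [0, 2, -2, 6]
R4 ← R4 + (3/2)·R1: [0, -3/2, 3/2, -9/2]
R3 ← R3 + (2)·R2: [0, 0, 0, 0]
R4 ← R4 − (3/2)·R2: [0, 0, 0, 0]
Echelon form has 2 nonzero rows, so rank(B) = 2.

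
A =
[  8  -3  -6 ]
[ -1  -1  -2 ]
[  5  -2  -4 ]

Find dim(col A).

Row reduce to echelon form.
R2 ← R2 + (1/8)·R1: [0, -11/8, -11/4]
R3 ← R3 − (5/8)·R1: [0, -1/8, -1/4]
R3 ← R3 − (1/11)·R2: [0, 0, 0]
Echelon form has 2 nonzero rows, so rank(A) = 2.
The column space has dimension equal to the rank: 2.

2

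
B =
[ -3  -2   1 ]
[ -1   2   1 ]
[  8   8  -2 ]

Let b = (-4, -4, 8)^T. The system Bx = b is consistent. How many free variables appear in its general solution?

1

Row reduce the augmented matrix [B | b].
R2 ← R2 − (1/3)·R1: [0, 8/3, 2/3, -8/3]
R3 ← R3 + (8/3)·R1: [0, 8/3, 2/3, -8/3]
R3 ← R3 − R2: [0, 0, 0, 0]
The echelon form has 2 nonzero rows, and every pivot lies in the first 3 columns, so rank(B) = rank([B|b]) = 2.
The system is consistent.
Free variables = (unknowns) − (rank) = 3 − 2 = 1.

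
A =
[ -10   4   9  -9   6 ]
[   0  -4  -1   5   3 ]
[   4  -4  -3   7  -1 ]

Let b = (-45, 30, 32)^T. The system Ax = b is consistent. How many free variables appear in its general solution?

2

Row reduce the augmented matrix [A | b].
R3 ← R3 + (2/5)·R1: [0, -12/5, 3/5, 17/5, 7/5, 14]
R3 ← R3 − (3/5)·R2: [0, 0, 6/5, 2/5, -2/5, -4]
The echelon form has 3 nonzero rows, and every pivot lies in the first 5 columns, so rank(A) = rank([A|b]) = 3.
The system is consistent.
Free variables = (unknowns) − (rank) = 5 − 3 = 2.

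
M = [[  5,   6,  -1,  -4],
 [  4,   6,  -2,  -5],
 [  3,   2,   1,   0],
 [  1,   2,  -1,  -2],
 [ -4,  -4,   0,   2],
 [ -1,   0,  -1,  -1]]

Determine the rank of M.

Row reduce to echelon form.
R2 ← R2 − (4/5)·R1: [0, 6/5, -6/5, -9/5]
R3 ← R3 − (3/5)·R1: [0, -8/5, 8/5, 12/5]
R4 ← R4 − (1/5)·R1: [0, 4/5, -4/5, -6/5]
R5 ← R5 + (4/5)·R1: [0, 4/5, -4/5, -6/5]
R6 ← R6 + (1/5)·R1: [0, 6/5, -6/5, -9/5]
R3 ← R3 + (4/3)·R2: [0, 0, 0, 0]
R4 ← R4 − (2/3)·R2: [0, 0, 0, 0]
R5 ← R5 − (2/3)·R2: [0, 0, 0, 0]
R6 ← R6 − R2: [0, 0, 0, 0]
Echelon form has 2 nonzero rows, so rank(M) = 2.

2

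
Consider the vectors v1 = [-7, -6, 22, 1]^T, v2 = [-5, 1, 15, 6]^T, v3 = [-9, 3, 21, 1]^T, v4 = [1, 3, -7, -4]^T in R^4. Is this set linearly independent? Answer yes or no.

yes

Form the matrix with these vectors as rows and row reduce.
R2 ← R2 − (5/7)·R1: [0, 37/7, -5/7, 37/7]
R3 ← R3 − (9/7)·R1: [0, 75/7, -51/7, -2/7]
R4 ← R4 + (1/7)·R1: [0, 15/7, -27/7, -27/7]
R3 ← R3 − (75/37)·R2: [0, 0, -216/37, -11]
R4 ← R4 − (15/37)·R2: [0, 0, -132/37, -6]
R4 ← R4 − (11/18)·R3: [0, 0, 0, 13/18]
4 nonzero rows, so the 4 vectors span a space of dimension 4.
Since 4 = 4, the vectors are linearly independent.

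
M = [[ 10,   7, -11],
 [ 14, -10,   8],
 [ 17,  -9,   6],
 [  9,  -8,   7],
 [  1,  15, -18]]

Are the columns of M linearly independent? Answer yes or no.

no

Row reduce M to echelon form.
R2 ← R2 − (7/5)·R1: [0, -99/5, 117/5]
R3 ← R3 − (17/10)·R1: [0, -209/10, 247/10]
R4 ← R4 − (9/10)·R1: [0, -143/10, 169/10]
R5 ← R5 − (1/10)·R1: [0, 143/10, -169/10]
R3 ← R3 − (19/18)·R2: [0, 0, 0]
R4 ← R4 − (13/18)·R2: [0, 0, 0]
R5 ← R5 + (13/18)·R2: [0, 0, 0]
2 pivots among 3 columns.
Only 2 < 3 pivot columns, so the columns are linearly dependent.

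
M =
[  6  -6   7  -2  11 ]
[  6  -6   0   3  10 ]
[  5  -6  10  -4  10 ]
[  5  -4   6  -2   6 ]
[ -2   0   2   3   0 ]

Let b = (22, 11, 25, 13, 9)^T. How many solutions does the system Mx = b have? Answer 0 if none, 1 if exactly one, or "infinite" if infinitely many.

1

Row reduce the augmented matrix [M | b].
R2 ← R2 − R1: [0, 0, -7, 5, -1, -11]
R3 ← R3 − (5/6)·R1: [0, -1, 25/6, -7/3, 5/6, 20/3]
R4 ← R4 − (5/6)·R1: [0, 1, 1/6, -1/3, -19/6, -16/3]
R5 ← R5 + (1/3)·R1: [0, -2, 13/3, 7/3, 11/3, 49/3]
Swap R2 ↔ R3
R4 ← R4 + R2: [0, 0, 13/3, -8/3, -7/3, 4/3]
R5 ← R5 − (2)·R2: [0, 0, -4, 7, 2, 3]
R4 ← R4 + (13/21)·R3: [0, 0, 0, 3/7, -62/21, -115/21]
R5 ← R5 − (4/7)·R3: [0, 0, 0, 29/7, 18/7, 65/7]
R5 ← R5 − (29/3)·R4: [0, 0, 0, 0, 280/9, 560/9]
The echelon form has 5 nonzero rows, and every pivot lies in the first 5 columns, so rank(M) = rank([M|b]) = 5.
The system is consistent.
rank = 5 = number of unknowns, so the solution is unique.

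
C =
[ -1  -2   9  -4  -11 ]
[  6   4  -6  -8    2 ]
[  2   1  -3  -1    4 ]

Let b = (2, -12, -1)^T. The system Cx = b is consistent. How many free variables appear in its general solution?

Row reduce the augmented matrix [C | b].
R2 ← R2 + (6)·R1: [0, -8, 48, -32, -64, 0]
R3 ← R3 + (2)·R1: [0, -3, 15, -9, -18, 3]
R3 ← R3 − (3/8)·R2: [0, 0, -3, 3, 6, 3]
The echelon form has 3 nonzero rows, and every pivot lies in the first 5 columns, so rank(C) = rank([C|b]) = 3.
The system is consistent.
Free variables = (unknowns) − (rank) = 5 − 3 = 2.

2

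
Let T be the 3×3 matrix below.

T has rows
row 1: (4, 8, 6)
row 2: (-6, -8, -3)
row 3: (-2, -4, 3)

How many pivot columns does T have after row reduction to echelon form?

3

Row reduce to echelon form.
R2 ← R2 + (3/2)·R1: [0, 4, 6]
R3 ← R3 + (1/2)·R1: [0, 0, 6]
Echelon form has 3 nonzero rows, so rank(T) = 3.
Each nonzero row contributes one pivot column: 3 pivot columns.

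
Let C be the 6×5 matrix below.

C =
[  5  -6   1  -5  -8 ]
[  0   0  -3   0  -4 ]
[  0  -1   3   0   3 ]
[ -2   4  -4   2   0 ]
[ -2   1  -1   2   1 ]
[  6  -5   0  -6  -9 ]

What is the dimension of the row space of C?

3

Row reduce to echelon form.
R4 ← R4 + (2/5)·R1: [0, 8/5, -18/5, 0, -16/5]
R5 ← R5 + (2/5)·R1: [0, -7/5, -3/5, 0, -11/5]
R6 ← R6 − (6/5)·R1: [0, 11/5, -6/5, 0, 3/5]
Swap R2 ↔ R3
R4 ← R4 + (8/5)·R2: [0, 0, 6/5, 0, 8/5]
R5 ← R5 − (7/5)·R2: [0, 0, -24/5, 0, -32/5]
R6 ← R6 + (11/5)·R2: [0, 0, 27/5, 0, 36/5]
R4 ← R4 + (2/5)·R3: [0, 0, 0, 0, 0]
R5 ← R5 − (8/5)·R3: [0, 0, 0, 0, 0]
R6 ← R6 + (9/5)·R3: [0, 0, 0, 0, 0]
Echelon form has 3 nonzero rows, so rank(C) = 3.
The row space has dimension equal to the rank: 3.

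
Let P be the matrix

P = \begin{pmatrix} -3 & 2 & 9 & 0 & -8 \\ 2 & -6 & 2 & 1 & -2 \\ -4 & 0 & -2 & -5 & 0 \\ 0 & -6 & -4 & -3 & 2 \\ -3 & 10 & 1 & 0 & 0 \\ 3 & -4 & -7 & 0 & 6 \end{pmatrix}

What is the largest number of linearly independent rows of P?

Row reduce to echelon form.
R2 ← R2 + (2/3)·R1: [0, -14/3, 8, 1, -22/3]
R3 ← R3 − (4/3)·R1: [0, -8/3, -14, -5, 32/3]
R5 ← R5 − R1: [0, 8, -8, 0, 8]
R6 ← R6 + R1: [0, -2, 2, 0, -2]
R3 ← R3 − (4/7)·R2: [0, 0, -130/7, -39/7, 104/7]
R4 ← R4 − (9/7)·R2: [0, 0, -100/7, -30/7, 80/7]
R5 ← R5 + (12/7)·R2: [0, 0, 40/7, 12/7, -32/7]
R6 ← R6 − (3/7)·R2: [0, 0, -10/7, -3/7, 8/7]
R4 ← R4 − (10/13)·R3: [0, 0, 0, 0, 0]
R5 ← R5 + (4/13)·R3: [0, 0, 0, 0, 0]
R6 ← R6 − (1/13)·R3: [0, 0, 0, 0, 0]
Echelon form has 3 nonzero rows, so rank(P) = 3.
The rank gives the maximum number of linearly independent rows: 3.

3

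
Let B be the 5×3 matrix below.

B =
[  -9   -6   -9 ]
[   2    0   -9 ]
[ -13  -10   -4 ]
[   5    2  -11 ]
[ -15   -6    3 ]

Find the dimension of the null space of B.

Row reduce to echelon form.
R2 ← R2 + (2/9)·R1: [0, -4/3, -11]
R3 ← R3 − (13/9)·R1: [0, -4/3, 9]
R4 ← R4 + (5/9)·R1: [0, -4/3, -16]
R5 ← R5 − (5/3)·R1: [0, 4, 18]
R3 ← R3 − R2: [0, 0, 20]
R4 ← R4 − R2: [0, 0, -5]
R5 ← R5 + (3)·R2: [0, 0, -15]
R4 ← R4 + (1/4)·R3: [0, 0, 0]
R5 ← R5 + (3/4)·R3: [0, 0, 0]
3 nonzero rows, so rank(B) = 3.
B has 3 columns; by rank–nullity, nullity = 3 − 3 = 0.

0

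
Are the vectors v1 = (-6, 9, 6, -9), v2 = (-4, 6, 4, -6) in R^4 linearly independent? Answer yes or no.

no

Form the matrix with these vectors as rows and row reduce.
R2 ← R2 − (2/3)·R1: [0, 0, 0, 0]
1 nonzero row, so the 2 vectors span a space of dimension 1.
Since 1 < 2, the vectors are linearly dependent.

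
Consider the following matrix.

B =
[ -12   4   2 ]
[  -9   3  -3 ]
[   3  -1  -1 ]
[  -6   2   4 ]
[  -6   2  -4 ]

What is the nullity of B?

Row reduce to echelon form.
R2 ← R2 − (3/4)·R1: [0, 0, -9/2]
R3 ← R3 + (1/4)·R1: [0, 0, -1/2]
R4 ← R4 − (1/2)·R1: [0, 0, 3]
R5 ← R5 − (1/2)·R1: [0, 0, -5]
R3 ← R3 − (1/9)·R2: [0, 0, 0]
R4 ← R4 + (2/3)·R2: [0, 0, 0]
R5 ← R5 − (10/9)·R2: [0, 0, 0]
2 nonzero rows, so rank(B) = 2.
B has 3 columns; by rank–nullity, nullity = 3 − 2 = 1.

1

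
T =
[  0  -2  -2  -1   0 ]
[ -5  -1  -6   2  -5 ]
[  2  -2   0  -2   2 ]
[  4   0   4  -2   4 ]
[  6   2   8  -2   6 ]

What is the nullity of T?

Row reduce to echelon form.
Swap R1 ↔ R2
R3 ← R3 + (2/5)·R1: [0, -12/5, -12/5, -6/5, 0]
R4 ← R4 + (4/5)·R1: [0, -4/5, -4/5, -2/5, 0]
R5 ← R5 + (6/5)·R1: [0, 4/5, 4/5, 2/5, 0]
R3 ← R3 − (6/5)·R2: [0, 0, 0, 0, 0]
R4 ← R4 − (2/5)·R2: [0, 0, 0, 0, 0]
R5 ← R5 + (2/5)·R2: [0, 0, 0, 0, 0]
2 nonzero rows, so rank(T) = 2.
T has 5 columns; by rank–nullity, nullity = 5 − 2 = 3.

3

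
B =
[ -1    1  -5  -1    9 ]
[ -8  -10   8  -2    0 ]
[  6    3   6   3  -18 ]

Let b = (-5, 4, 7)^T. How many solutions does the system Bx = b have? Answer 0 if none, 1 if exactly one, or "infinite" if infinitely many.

0

Row reduce the augmented matrix [B | b].
R2 ← R2 − (8)·R1: [0, -18, 48, 6, -72, 44]
R3 ← R3 + (6)·R1: [0, 9, -24, -3, 36, -23]
R3 ← R3 + (1/2)·R2: [0, 0, 0, 0, 0, -1]
The echelon form has 3 nonzero rows; the last pivot sits in the augmented column, so rank(B) = 2 but rank([B|b]) = 3.
Since the ranks differ, the system is inconsistent.
It has no solutions.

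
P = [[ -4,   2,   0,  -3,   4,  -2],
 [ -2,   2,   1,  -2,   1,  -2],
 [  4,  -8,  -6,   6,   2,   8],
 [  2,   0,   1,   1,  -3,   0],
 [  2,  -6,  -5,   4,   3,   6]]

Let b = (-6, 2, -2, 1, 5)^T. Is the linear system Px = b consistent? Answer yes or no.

no

Row reduce the augmented matrix [P | b].
R2 ← R2 − (1/2)·R1: [0, 1, 1, -1/2, -1, -1, 5]
R3 ← R3 + R1: [0, -6, -6, 3, 6, 6, -8]
R4 ← R4 + (1/2)·R1: [0, 1, 1, -1/2, -1, -1, -2]
R5 ← R5 + (1/2)·R1: [0, -5, -5, 5/2, 5, 5, 2]
R3 ← R3 + (6)·R2: [0, 0, 0, 0, 0, 0, 22]
R4 ← R4 − R2: [0, 0, 0, 0, 0, 0, -7]
R5 ← R5 + (5)·R2: [0, 0, 0, 0, 0, 0, 27]
R4 ← R4 + (7/22)·R3: [0, 0, 0, 0, 0, 0, 0]
R5 ← R5 − (27/22)·R3: [0, 0, 0, 0, 0, 0, 0]
The echelon form has 3 nonzero rows; the last pivot sits in the augmented column, so rank(P) = 2 but rank([P|b]) = 3.
Since the ranks differ, the system is inconsistent.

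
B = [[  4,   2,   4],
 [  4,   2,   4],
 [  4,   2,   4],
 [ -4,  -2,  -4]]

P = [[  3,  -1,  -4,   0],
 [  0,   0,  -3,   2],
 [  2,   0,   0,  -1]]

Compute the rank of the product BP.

First compute BP:
[[ 20,  -4, -22,   0],
 [ 20,  -4, -22,   0],
 [ 20,  -4, -22,   0],
 [-20,   4,  22,   0]]
Now row reduce the product.
R2 ← R2 − R1: [0, 0, 0, 0]
R3 ← R3 − R1: [0, 0, 0, 0]
R4 ← R4 + R1: [0, 0, 0, 0]
1 nonzero row, so rank(BP) = 1.

1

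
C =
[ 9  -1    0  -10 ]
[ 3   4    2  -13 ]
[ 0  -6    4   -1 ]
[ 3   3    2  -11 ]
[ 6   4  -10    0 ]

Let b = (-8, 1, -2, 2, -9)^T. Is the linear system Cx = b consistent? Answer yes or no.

Row reduce the augmented matrix [C | b].
R2 ← R2 − (1/3)·R1: [0, 13/3, 2, -29/3, 11/3]
R4 ← R4 − (1/3)·R1: [0, 10/3, 2, -23/3, 14/3]
R5 ← R5 − (2/3)·R1: [0, 14/3, -10, 20/3, -11/3]
R3 ← R3 + (18/13)·R2: [0, 0, 88/13, -187/13, 40/13]
R4 ← R4 − (10/13)·R2: [0, 0, 6/13, -3/13, 24/13]
R5 ← R5 − (14/13)·R2: [0, 0, -158/13, 222/13, -99/13]
R4 ← R4 − (3/44)·R3: [0, 0, 0, 3/4, 18/11]
R5 ← R5 + (79/44)·R3: [0, 0, 0, -35/4, -23/11]
R5 ← R5 + (35/3)·R4: [0, 0, 0, 0, 17]
The echelon form has 5 nonzero rows; the last pivot sits in the augmented column, so rank(C) = 4 but rank([C|b]) = 5.
Since the ranks differ, the system is inconsistent.

no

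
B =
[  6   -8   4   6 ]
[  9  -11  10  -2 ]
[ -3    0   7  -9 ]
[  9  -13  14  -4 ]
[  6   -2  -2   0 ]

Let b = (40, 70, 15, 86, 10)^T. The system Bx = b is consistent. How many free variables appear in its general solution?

1

Row reduce the augmented matrix [B | b].
R2 ← R2 − (3/2)·R1: [0, 1, 4, -11, 10]
R3 ← R3 + (1/2)·R1: [0, -4, 9, -6, 35]
R4 ← R4 − (3/2)·R1: [0, -1, 8, -13, 26]
R5 ← R5 − R1: [0, 6, -6, -6, -30]
R3 ← R3 + (4)·R2: [0, 0, 25, -50, 75]
R4 ← R4 + R2: [0, 0, 12, -24, 36]
R5 ← R5 − (6)·R2: [0, 0, -30, 60, -90]
R4 ← R4 − (12/25)·R3: [0, 0, 0, 0, 0]
R5 ← R5 + (6/5)·R3: [0, 0, 0, 0, 0]
The echelon form has 3 nonzero rows, and every pivot lies in the first 4 columns, so rank(B) = rank([B|b]) = 3.
The system is consistent.
Free variables = (unknowns) − (rank) = 4 − 3 = 1.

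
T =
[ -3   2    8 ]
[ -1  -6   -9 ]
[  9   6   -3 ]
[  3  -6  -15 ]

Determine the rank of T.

Row reduce to echelon form.
R2 ← R2 − (1/3)·R1: [0, -20/3, -35/3]
R3 ← R3 + (3)·R1: [0, 12, 21]
R4 ← R4 + R1: [0, -4, -7]
R3 ← R3 + (9/5)·R2: [0, 0, 0]
R4 ← R4 − (3/5)·R2: [0, 0, 0]
Echelon form has 2 nonzero rows, so rank(T) = 2.

2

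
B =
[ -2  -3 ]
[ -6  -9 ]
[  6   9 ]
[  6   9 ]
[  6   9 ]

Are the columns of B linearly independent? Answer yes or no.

Row reduce B to echelon form.
R2 ← R2 − (3)·R1: [0, 0]
R3 ← R3 + (3)·R1: [0, 0]
R4 ← R4 + (3)·R1: [0, 0]
R5 ← R5 + (3)·R1: [0, 0]
1 pivot among 2 columns.
Only 1 < 2 pivot columns, so the columns are linearly dependent.

no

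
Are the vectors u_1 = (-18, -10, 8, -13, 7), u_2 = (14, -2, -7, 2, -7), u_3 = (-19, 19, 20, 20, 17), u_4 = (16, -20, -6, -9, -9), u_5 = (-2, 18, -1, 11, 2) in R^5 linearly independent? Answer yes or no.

no

Form the matrix with these vectors as rows and row reduce.
R2 ← R2 + (7/9)·R1: [0, -88/9, -7/9, -73/9, -14/9]
R3 ← R3 − (19/18)·R1: [0, 266/9, 104/9, 607/18, 173/18]
R4 ← R4 + (8/9)·R1: [0, -260/9, 10/9, -185/9, -25/9]
R5 ← R5 − (1/9)·R1: [0, 172/9, -17/9, 112/9, 11/9]
R3 ← R3 + (133/44)·R2: [0, 0, 405/44, 405/44, 54/11]
R4 ← R4 − (65/22)·R2: [0, 0, 75/22, 75/22, 20/11]
R5 ← R5 + (43/22)·R2: [0, 0, -75/22, -75/22, -20/11]
R4 ← R4 − (10/27)·R3: [0, 0, 0, 0, 0]
R5 ← R5 + (10/27)·R3: [0, 0, 0, 0, 0]
3 nonzero rows, so the 5 vectors span a space of dimension 3.
Since 3 < 5, the vectors are linearly dependent.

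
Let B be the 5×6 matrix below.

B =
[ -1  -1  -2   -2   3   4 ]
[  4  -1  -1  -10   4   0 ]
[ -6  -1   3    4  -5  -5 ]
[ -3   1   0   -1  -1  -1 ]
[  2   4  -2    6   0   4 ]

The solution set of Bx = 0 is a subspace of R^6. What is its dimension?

Row reduce to echelon form.
R2 ← R2 + (4)·R1: [0, -5, -9, -18, 16, 16]
R3 ← R3 − (6)·R1: [0, 5, 15, 16, -23, -29]
R4 ← R4 − (3)·R1: [0, 4, 6, 5, -10, -13]
R5 ← R5 + (2)·R1: [0, 2, -6, 2, 6, 12]
R3 ← R3 + R2: [0, 0, 6, -2, -7, -13]
R4 ← R4 + (4/5)·R2: [0, 0, -6/5, -47/5, 14/5, -1/5]
R5 ← R5 + (2/5)·R2: [0, 0, -48/5, -26/5, 62/5, 92/5]
R4 ← R4 + (1/5)·R3: [0, 0, 0, -49/5, 7/5, -14/5]
R5 ← R5 + (8/5)·R3: [0, 0, 0, -42/5, 6/5, -12/5]
R5 ← R5 − (6/7)·R4: [0, 0, 0, 0, 0, 0]
4 nonzero rows, so rank(B) = 4.
B has 6 columns; by rank–nullity, nullity = 6 − 4 = 2.

2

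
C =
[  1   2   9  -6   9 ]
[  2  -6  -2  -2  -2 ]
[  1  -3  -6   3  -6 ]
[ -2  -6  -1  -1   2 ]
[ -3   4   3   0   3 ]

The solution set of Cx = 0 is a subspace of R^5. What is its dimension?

1

Row reduce to echelon form.
R2 ← R2 − (2)·R1: [0, -10, -20, 10, -20]
R3 ← R3 − R1: [0, -5, -15, 9, -15]
R4 ← R4 + (2)·R1: [0, -2, 17, -13, 20]
R5 ← R5 + (3)·R1: [0, 10, 30, -18, 30]
R3 ← R3 − (1/2)·R2: [0, 0, -5, 4, -5]
R4 ← R4 − (1/5)·R2: [0, 0, 21, -15, 24]
R5 ← R5 + R2: [0, 0, 10, -8, 10]
R4 ← R4 + (21/5)·R3: [0, 0, 0, 9/5, 3]
R5 ← R5 + (2)·R3: [0, 0, 0, 0, 0]
4 nonzero rows, so rank(C) = 4.
C has 5 columns; by rank–nullity, nullity = 5 − 4 = 1.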